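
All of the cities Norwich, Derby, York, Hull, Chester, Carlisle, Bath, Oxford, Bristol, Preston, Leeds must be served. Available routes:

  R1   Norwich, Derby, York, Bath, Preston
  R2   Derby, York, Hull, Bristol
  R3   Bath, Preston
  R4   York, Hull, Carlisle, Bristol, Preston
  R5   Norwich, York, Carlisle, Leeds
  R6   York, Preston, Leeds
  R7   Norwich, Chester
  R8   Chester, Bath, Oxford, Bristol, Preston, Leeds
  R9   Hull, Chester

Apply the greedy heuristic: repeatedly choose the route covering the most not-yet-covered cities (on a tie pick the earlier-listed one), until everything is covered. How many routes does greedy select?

3

Pick 1: R8 covers 6 new cities (Chester, Bath, Oxford, Bristol, Preston, Leeds).
Pick 2: R1 covers 3 new cities (Norwich, Derby, York).
Pick 3: R4 covers 2 new cities (Hull, Carlisle).
Greedy uses 3 routes.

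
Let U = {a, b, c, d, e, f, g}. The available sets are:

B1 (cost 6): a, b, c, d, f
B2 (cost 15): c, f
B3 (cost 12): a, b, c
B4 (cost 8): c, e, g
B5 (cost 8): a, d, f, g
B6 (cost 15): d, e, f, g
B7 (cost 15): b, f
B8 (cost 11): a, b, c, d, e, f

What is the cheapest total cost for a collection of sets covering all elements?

B1, B4 cover every element at cost 6 + 8 = 14.
Any cover uses at least 2 sets; among all covering selections none totals below 14.

14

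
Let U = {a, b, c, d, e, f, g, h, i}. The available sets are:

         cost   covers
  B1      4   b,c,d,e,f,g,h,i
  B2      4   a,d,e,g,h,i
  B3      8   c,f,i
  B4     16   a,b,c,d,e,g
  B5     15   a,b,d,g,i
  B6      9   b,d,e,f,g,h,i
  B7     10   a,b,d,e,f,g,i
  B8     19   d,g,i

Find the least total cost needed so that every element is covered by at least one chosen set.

8

B1, B2 cover every element at cost 4 + 4 = 8.
Any cover uses at least 2 sets; among all covering selections none totals below 8.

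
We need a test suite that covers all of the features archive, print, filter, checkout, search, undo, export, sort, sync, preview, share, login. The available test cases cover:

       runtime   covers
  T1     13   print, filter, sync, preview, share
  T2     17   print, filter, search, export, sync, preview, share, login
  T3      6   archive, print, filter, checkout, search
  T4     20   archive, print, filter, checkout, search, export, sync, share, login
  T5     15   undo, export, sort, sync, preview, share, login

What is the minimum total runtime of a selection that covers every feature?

21

T3, T5 cover every feature at runtime 6 + 15 = 21.
Any cover uses at least 2 test cases; among all covering selections none totals below 21.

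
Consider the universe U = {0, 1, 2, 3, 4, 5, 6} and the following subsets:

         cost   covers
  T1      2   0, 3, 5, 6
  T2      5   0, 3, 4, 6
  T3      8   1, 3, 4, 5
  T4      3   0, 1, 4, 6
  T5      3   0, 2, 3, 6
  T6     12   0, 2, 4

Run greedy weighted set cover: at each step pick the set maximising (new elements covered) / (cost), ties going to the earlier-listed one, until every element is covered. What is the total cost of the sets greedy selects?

8

Pick 1: T1 adds 4 new (0, 3, 5, 6) at cost 2 (ratio 4/2).
Pick 2: T4 adds 2 new (1, 4) at cost 3 (ratio 2/3).
Pick 3: T5 adds 1 new (2) at cost 3 (ratio 1/3).
Greedy total cost: 2 + 3 + 3 = 8.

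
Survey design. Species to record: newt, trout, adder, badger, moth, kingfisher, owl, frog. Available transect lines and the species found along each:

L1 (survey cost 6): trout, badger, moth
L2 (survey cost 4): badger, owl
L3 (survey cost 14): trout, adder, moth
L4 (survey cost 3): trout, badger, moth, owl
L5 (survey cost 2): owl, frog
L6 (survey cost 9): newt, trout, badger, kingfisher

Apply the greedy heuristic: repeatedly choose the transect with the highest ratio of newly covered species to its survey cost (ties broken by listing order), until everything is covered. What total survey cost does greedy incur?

28

Pick 1: L4 adds 4 new (trout, badger, moth, owl) at survey cost 3 (ratio 4/3).
Pick 2: L5 adds 1 new (frog) at survey cost 2 (ratio 1/2).
Pick 3: L6 adds 2 new (newt, kingfisher) at survey cost 9 (ratio 2/9).
Pick 4: L3 adds 1 new (adder) at survey cost 14 (ratio 1/14).
Greedy total survey cost: 3 + 2 + 9 + 14 = 28. (The true optimum is 25, so greedy overshoots here.)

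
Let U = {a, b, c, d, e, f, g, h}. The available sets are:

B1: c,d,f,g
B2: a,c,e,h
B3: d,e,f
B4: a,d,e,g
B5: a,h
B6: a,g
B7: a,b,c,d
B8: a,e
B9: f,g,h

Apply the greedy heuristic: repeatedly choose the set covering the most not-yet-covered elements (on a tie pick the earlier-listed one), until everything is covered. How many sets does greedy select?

Pick 1: B1 covers 4 new elements (c, d, f, g).
Pick 2: B2 covers 3 new elements (a, e, h).
Pick 3: B7 covers 1 new elements (b).
Greedy uses 3 sets.

3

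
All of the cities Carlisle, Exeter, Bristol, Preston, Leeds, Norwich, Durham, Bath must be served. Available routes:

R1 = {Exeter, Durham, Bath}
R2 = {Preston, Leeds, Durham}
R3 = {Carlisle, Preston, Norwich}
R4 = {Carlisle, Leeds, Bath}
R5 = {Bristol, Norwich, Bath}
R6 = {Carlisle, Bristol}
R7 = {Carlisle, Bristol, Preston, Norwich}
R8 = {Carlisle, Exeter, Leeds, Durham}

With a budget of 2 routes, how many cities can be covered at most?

7

Choosing R1, R7 covers {Carlisle, Exeter, Bristol, Preston, Norwich, Durham, Bath} — 7 cities.
No choice of 2 routes does better; here Leeds is left uncovered.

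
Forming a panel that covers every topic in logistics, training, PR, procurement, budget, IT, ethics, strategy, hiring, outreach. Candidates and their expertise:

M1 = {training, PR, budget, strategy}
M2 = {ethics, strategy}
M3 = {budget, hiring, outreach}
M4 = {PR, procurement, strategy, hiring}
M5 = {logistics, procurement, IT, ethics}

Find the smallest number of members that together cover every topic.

3

M1, M3, M5 together cover {logistics, training, PR, procurement, budget, IT, ethics, strategy, hiring, outreach} — every topic.
No 2 of the 5 members cover everything (all 10 pairs fall short), so 3 is minimum.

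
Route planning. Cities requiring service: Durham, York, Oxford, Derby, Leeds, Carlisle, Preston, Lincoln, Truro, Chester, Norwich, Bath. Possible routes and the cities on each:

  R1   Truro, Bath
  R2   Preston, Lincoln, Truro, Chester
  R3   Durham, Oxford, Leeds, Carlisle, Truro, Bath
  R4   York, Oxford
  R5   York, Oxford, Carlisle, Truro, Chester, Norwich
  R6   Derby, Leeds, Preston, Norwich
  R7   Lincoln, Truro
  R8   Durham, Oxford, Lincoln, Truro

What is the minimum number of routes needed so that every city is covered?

R1, R5, R6, R8 together cover {Durham, York, Oxford, Derby, Leeds, Carlisle, Preston, Lincoln, Truro, Chester, Norwich, Bath} — every city.
No 3 of the 8 routes cover everything (all 56 triples fall short), so 4 is minimum.

4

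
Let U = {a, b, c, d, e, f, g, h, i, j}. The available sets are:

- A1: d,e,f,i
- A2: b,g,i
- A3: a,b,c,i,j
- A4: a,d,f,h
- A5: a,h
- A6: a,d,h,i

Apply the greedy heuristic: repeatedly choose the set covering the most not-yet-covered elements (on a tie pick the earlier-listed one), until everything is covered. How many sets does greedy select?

Pick 1: A3 covers 5 new elements (a, b, c, i, j).
Pick 2: A1 covers 3 new elements (d, e, f).
Pick 3: A2 covers 1 new elements (g).
Pick 4: A4 covers 1 new elements (h).
Greedy uses 4 sets.

4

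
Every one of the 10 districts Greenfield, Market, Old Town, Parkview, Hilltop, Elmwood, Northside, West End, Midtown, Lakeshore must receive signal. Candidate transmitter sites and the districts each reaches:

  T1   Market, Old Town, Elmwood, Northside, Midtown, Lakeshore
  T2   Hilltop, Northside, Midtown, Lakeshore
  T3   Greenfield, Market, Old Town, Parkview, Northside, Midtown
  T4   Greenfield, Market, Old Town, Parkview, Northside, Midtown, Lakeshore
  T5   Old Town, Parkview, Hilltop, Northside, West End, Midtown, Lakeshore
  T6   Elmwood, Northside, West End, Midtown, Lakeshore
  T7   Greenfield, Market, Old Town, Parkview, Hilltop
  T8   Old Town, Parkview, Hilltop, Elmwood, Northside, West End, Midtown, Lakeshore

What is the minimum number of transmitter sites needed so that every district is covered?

T3, T8 together cover {Greenfield, Market, Old Town, Parkview, Hilltop, Elmwood, Northside, West End, Midtown, Lakeshore} — every district.
No single transmitter site contains all 10 districts, so 2 is optimal.

2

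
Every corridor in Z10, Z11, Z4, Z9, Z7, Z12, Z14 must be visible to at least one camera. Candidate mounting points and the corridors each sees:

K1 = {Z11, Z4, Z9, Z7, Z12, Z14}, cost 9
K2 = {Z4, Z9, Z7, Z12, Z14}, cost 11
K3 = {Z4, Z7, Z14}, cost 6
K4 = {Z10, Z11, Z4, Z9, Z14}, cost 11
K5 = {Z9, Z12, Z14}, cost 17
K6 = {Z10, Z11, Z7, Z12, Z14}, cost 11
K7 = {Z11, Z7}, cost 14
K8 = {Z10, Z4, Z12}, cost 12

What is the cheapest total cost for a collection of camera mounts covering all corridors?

K1, K4 cover every corridor at cost 9 + 11 = 20.
Any cover uses at least 2 camera mounts; among all covering selections none totals below 20.

20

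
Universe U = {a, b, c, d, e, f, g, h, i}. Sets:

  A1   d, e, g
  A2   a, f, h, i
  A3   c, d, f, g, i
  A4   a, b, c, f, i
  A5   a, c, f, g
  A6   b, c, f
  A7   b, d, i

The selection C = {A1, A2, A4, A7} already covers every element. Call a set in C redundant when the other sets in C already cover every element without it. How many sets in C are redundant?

1

Drop A1: e, g uncovered — not redundant.
Drop A2: h uncovered — not redundant.
Drop A4: c uncovered — not redundant.
Drop A7: the rest still cover every element — redundant.
1 redundant: A7.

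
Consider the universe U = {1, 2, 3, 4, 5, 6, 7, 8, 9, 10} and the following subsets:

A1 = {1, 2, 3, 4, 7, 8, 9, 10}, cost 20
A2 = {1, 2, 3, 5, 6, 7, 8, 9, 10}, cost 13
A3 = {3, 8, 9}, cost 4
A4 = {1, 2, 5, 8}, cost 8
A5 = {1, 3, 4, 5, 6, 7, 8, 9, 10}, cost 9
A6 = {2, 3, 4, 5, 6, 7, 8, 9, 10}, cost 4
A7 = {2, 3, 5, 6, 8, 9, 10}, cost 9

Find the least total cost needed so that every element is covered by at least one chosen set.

12

A4, A6 cover every element at cost 8 + 4 = 12.
Any cover uses at least 2 sets; among all covering selections none totals below 12.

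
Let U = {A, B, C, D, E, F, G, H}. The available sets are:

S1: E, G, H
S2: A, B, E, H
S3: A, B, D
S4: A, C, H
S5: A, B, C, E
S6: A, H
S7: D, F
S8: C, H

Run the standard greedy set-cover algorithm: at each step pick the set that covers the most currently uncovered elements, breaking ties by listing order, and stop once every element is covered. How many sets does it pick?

4

Pick 1: S2 covers 4 new elements (A, B, E, H).
Pick 2: S7 covers 2 new elements (D, F).
Pick 3: S1 covers 1 new elements (G).
Pick 4: S4 covers 1 new elements (C).
Greedy uses 4 sets. (The true minimum is 3.)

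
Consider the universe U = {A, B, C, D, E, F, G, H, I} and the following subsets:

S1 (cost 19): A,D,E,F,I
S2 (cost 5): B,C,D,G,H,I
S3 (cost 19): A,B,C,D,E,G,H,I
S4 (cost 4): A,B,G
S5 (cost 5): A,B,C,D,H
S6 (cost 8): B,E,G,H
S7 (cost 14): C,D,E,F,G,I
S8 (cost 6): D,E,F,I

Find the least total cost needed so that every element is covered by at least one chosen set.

15

S2, S4, S8 cover every element at cost 5 + 4 + 6 = 15.
Any cover uses at least 2 sets; among all covering selections none totals below 15.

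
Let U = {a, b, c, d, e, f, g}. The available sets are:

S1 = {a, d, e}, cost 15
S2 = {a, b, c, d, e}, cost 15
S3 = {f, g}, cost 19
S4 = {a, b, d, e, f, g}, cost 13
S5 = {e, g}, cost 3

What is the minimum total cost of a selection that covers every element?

S2, S4 cover every element at cost 15 + 13 = 28.
Any cover uses at least 2 sets; among all covering selections none totals below 28.

28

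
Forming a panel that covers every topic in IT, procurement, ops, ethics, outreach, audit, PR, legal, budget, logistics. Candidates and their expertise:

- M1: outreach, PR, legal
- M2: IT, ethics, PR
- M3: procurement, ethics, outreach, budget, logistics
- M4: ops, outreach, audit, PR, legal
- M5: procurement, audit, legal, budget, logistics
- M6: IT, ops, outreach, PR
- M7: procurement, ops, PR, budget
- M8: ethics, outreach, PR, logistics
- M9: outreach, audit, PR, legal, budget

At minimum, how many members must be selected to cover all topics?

M2, M3, M4 together cover {IT, procurement, ops, ethics, outreach, audit, PR, legal, budget, logistics} — every topic.
No 2 of the 9 members cover everything (all 36 pairs fall short), so 3 is minimum.

3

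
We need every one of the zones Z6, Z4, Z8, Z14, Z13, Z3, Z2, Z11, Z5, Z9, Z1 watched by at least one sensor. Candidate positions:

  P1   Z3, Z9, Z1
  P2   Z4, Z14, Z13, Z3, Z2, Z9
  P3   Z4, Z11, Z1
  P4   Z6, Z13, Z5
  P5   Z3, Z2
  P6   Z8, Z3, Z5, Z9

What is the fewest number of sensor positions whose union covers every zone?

P2, P3, P4, P6 together cover {Z6, Z4, Z8, Z14, Z13, Z3, Z2, Z11, Z5, Z9, Z1} — every zone.
No 3 of the 6 sensor positions cover everything (all 20 triples fall short), so 4 is minimum.

4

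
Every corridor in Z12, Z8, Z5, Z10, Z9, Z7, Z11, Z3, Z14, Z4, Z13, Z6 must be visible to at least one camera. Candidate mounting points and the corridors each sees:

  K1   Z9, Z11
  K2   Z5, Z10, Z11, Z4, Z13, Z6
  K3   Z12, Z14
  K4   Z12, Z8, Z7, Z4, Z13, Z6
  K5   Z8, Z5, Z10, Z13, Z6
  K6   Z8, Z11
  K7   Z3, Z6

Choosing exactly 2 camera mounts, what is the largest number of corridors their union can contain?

9

Choosing K2, K4 covers {Z12, Z8, Z5, Z10, Z7, Z11, Z4, Z13, Z6} — 9 corridors.
No choice of 2 camera mounts does better; here Z9, Z3, Z14 are left uncovered.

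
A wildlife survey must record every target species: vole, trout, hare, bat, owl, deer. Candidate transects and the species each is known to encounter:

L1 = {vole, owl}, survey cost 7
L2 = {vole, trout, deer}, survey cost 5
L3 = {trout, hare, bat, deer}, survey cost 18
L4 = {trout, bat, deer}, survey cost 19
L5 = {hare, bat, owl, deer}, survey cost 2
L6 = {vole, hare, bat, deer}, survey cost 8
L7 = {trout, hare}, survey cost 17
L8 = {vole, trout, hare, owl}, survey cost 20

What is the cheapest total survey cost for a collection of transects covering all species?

7

L2, L5 cover every species at survey cost 5 + 2 = 7.
Any cover uses at least 2 transects; among all covering selections none totals below 7.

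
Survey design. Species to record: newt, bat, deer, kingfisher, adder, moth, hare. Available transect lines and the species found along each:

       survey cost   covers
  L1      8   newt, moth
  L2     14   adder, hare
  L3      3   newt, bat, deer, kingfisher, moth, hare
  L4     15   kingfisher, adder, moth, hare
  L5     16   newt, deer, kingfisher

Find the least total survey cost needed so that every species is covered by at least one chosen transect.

17

L2, L3 cover every species at survey cost 14 + 3 = 17.
Any cover uses at least 2 transects; among all covering selections none totals below 17.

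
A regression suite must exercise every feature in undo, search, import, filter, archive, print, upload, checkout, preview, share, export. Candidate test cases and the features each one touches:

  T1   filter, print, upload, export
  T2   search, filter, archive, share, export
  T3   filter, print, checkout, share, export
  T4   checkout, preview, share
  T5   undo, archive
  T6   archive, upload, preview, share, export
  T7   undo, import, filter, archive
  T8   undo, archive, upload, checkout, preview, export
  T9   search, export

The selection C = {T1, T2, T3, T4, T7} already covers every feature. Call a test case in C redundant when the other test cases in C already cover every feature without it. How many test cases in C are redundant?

Drop T1: upload uncovered — not redundant.
Drop T2: search uncovered — not redundant.
Drop T3: the rest still cover every feature — redundant.
Drop T4: preview uncovered — not redundant.
Drop T7: undo, import uncovered — not redundant.
1 redundant: T3.

1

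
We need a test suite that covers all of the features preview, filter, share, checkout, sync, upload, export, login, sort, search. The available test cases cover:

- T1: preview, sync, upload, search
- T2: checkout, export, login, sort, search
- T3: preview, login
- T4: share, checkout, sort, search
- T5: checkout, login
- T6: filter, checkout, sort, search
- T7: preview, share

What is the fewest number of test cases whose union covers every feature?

T1, T2, T4, T6 together cover {preview, filter, share, checkout, sync, upload, export, login, sort, search} — every feature.
No 3 of the 7 test cases cover everything (all 35 triples fall short), so 4 is minimum.

4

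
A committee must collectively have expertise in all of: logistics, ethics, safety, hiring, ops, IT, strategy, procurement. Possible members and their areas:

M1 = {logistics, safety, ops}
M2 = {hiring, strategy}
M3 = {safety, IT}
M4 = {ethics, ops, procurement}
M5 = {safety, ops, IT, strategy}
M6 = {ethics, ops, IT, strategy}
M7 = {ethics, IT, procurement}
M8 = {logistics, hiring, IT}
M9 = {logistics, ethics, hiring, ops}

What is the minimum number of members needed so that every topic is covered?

3

M1, M2, M7 together cover {logistics, ethics, safety, hiring, ops, IT, strategy, procurement} — every topic.
No 2 of the 9 members cover everything (all 36 pairs fall short), so 3 is minimum.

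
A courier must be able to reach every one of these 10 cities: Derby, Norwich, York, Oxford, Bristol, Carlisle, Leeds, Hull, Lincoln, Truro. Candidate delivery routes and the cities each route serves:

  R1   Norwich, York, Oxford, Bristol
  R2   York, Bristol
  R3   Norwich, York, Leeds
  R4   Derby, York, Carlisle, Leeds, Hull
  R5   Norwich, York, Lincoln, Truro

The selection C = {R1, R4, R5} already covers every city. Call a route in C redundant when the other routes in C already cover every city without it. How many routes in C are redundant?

Drop R1: Oxford, Bristol uncovered — not redundant.
Drop R4: Derby, Carlisle, Leeds, Hull uncovered — not redundant.
Drop R5: Lincoln, Truro uncovered — not redundant.
None of the routes in C is redundant.

0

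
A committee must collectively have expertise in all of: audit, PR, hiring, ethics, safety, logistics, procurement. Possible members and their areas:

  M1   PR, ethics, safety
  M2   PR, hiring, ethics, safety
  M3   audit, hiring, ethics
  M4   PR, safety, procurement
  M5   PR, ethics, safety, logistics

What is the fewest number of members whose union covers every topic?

M3, M4, M5 together cover {audit, PR, hiring, ethics, safety, logistics, procurement} — every topic.
No 2 of the 5 members cover everything (all 10 pairs fall short), so 3 is minimum.
Greedy (largest uncovered first) would take M2, M3, M4, M5 — 4 members — but 3 suffice.

3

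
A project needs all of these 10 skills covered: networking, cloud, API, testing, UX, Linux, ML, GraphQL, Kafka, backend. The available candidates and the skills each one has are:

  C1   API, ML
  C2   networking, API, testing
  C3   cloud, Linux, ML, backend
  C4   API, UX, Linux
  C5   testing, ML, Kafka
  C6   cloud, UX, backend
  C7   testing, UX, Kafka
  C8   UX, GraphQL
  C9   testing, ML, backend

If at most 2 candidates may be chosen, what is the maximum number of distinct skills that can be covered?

Choosing C2, C3 covers {networking, cloud, API, testing, Linux, ML, backend} — 7 skills.
No choice of 2 candidates does better; here UX, GraphQL, Kafka are left uncovered.

7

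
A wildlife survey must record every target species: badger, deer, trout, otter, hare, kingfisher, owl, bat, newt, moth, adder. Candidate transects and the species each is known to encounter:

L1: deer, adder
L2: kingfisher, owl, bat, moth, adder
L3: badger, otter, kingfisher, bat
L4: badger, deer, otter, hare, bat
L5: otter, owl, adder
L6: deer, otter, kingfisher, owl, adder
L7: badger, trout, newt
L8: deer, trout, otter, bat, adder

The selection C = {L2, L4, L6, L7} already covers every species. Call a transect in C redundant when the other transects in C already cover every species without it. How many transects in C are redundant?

1

Drop L2: moth uncovered — not redundant.
Drop L4: hare uncovered — not redundant.
Drop L6: the rest still cover every species — redundant.
Drop L7: trout, newt uncovered — not redundant.
1 redundant: L6.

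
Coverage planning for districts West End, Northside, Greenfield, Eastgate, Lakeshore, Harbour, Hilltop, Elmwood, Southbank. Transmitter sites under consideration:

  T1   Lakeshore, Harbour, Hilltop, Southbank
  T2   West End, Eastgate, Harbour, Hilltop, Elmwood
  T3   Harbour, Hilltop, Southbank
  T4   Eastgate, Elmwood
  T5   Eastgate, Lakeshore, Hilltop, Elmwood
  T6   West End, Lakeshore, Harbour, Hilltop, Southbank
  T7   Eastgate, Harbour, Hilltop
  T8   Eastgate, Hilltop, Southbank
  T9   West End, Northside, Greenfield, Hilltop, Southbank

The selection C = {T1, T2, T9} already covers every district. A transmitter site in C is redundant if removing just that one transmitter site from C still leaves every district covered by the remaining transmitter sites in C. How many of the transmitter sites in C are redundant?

Drop T1: Lakeshore uncovered — not redundant.
Drop T2: Eastgate, Elmwood uncovered — not redundant.
Drop T9: Northside, Greenfield uncovered — not redundant.
None of the transmitter sites in C is redundant.

0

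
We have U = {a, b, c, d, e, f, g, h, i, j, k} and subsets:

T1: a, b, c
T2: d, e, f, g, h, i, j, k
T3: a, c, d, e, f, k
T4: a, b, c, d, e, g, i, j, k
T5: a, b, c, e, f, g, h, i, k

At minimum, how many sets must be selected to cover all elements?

T1, T2 together cover {a, b, c, d, e, f, g, h, i, j, k} — every element.
No single set contains all 11 elements, so 2 is optimal.

2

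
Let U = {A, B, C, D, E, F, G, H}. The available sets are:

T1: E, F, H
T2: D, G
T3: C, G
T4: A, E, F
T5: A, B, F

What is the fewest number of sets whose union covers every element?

4

T1, T2, T3, T5 together cover {A, B, C, D, E, F, G, H} — every element.
No 3 of the 5 sets cover everything (all 10 triples fall short), so 4 is minimum.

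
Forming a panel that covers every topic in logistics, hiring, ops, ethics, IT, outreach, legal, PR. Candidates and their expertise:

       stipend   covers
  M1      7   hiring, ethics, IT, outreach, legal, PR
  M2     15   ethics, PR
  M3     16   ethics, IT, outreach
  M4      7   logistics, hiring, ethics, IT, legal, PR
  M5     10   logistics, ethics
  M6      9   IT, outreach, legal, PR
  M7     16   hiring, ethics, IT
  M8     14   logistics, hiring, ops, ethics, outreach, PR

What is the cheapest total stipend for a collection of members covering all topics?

21

M1, M8 cover every topic at stipend 7 + 14 = 21.
Any cover uses at least 2 members; among all covering selections none totals below 21.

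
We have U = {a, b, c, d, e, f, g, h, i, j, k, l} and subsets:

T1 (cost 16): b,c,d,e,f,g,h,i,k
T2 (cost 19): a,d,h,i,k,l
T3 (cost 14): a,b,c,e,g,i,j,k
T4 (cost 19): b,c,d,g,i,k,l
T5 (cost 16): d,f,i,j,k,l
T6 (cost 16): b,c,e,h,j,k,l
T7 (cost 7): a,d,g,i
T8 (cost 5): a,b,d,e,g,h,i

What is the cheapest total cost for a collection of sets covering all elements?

35

T3, T5, T8 cover every element at cost 14 + 16 + 5 = 35.
Any cover uses at least 3 sets; among all covering selections none totals below 35.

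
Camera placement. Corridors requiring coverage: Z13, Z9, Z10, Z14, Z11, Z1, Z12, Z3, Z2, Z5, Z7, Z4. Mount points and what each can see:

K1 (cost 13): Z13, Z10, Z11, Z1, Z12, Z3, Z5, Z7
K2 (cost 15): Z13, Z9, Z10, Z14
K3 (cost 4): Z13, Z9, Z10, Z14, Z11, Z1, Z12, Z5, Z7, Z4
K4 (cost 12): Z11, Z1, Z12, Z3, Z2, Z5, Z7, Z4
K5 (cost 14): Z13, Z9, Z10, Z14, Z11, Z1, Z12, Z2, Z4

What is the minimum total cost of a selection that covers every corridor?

K3, K4 cover every corridor at cost 4 + 12 = 16.
Any cover uses at least 2 camera mounts; among all covering selections none totals below 16.

16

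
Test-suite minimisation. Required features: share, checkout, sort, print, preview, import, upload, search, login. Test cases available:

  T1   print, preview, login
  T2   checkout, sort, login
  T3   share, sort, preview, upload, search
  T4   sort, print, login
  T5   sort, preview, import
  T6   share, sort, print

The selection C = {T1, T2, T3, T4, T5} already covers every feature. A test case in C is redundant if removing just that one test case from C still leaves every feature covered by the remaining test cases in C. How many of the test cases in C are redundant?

Drop T1: the rest still cover every feature — redundant.
Drop T2: checkout uncovered — not redundant.
Drop T3: share, upload, search uncovered — not redundant.
Drop T4: the rest still cover every feature — redundant.
Drop T5: import uncovered — not redundant.
2 redundant: T1, T4.

2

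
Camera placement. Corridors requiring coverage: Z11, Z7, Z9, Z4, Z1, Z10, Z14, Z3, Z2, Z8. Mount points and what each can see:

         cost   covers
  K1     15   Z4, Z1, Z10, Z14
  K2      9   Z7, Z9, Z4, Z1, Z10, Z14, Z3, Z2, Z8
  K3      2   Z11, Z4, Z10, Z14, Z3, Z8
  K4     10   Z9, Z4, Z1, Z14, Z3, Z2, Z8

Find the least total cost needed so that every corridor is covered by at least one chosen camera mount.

K2, K3 cover every corridor at cost 9 + 2 = 11.
Any cover uses at least 2 camera mounts; among all covering selections none totals below 11.

11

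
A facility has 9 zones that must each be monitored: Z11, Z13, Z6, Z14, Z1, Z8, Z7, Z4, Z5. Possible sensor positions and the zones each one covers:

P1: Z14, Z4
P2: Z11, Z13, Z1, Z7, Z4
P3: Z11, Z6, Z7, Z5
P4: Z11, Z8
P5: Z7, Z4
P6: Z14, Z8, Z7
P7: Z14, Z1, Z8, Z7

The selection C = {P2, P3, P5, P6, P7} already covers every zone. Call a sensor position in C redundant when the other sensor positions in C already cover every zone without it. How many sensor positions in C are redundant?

Drop P2: Z13 uncovered — not redundant.
Drop P3: Z6, Z5 uncovered — not redundant.
Drop P5: the rest still cover every zone — redundant.
Drop P6: the rest still cover every zone — redundant.
Drop P7: the rest still cover every zone — redundant.
3 redundant: P5, P6, P7.

3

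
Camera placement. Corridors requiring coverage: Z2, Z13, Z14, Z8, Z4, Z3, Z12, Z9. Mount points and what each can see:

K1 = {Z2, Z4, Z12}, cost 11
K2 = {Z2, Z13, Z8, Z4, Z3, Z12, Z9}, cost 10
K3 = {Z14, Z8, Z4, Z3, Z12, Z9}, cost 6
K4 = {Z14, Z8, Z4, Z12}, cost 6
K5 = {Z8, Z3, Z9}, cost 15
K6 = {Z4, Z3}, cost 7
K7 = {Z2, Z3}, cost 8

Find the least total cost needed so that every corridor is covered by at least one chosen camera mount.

16

K2, K3 cover every corridor at cost 10 + 6 = 16.
Any cover uses at least 2 camera mounts; among all covering selections none totals below 16.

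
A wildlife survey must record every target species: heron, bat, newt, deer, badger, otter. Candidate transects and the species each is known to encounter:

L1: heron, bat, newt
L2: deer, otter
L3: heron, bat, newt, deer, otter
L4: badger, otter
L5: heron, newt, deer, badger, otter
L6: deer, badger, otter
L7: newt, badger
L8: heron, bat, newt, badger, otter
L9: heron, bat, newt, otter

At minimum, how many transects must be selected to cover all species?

2

L1, L5 together cover {heron, bat, newt, deer, badger, otter} — every species.
No single transect contains all 6 species, so 2 is optimal.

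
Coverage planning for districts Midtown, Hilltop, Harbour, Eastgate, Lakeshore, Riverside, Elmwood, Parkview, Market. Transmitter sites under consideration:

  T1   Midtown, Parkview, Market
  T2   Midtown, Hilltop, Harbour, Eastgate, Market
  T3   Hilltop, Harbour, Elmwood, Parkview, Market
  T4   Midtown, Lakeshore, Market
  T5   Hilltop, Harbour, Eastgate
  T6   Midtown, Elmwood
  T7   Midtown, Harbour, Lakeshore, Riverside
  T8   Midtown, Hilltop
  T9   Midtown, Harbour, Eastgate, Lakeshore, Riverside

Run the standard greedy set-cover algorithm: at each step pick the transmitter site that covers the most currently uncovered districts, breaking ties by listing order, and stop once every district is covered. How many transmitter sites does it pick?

3

Pick 1: T2 covers 5 new districts (Midtown, Hilltop, Harbour, Eastgate, Market).
Pick 2: T3 covers 2 new districts (Elmwood, Parkview).
Pick 3: T7 covers 2 new districts (Lakeshore, Riverside).
Greedy uses 3 transmitter sites. (The true minimum is 2.)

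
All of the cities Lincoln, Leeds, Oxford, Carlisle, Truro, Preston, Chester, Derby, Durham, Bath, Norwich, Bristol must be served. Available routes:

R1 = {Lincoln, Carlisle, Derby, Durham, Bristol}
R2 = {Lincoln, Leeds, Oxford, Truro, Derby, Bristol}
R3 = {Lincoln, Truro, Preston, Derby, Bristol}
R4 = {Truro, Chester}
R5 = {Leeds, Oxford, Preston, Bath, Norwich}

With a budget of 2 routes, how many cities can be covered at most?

10

Choosing R1, R5 covers {Lincoln, Leeds, Oxford, Carlisle, Preston, Derby, Durham, Bath, Norwich, Bristol} — 10 cities.
No choice of 2 routes does better; here Truro, Chester are left uncovered.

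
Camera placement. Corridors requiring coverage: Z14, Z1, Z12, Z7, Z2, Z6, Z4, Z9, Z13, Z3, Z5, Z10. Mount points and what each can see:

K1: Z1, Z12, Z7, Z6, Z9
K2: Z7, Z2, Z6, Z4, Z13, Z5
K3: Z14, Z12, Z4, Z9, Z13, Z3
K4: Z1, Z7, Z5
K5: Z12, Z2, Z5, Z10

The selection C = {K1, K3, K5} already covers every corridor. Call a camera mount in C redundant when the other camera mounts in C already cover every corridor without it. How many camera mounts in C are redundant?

Drop K1: Z1, Z7, Z6 uncovered — not redundant.
Drop K3: Z14, Z4, Z13, Z3 uncovered — not redundant.
Drop K5: Z2, Z5, Z10 uncovered — not redundant.
None of the camera mounts in C is redundant.

0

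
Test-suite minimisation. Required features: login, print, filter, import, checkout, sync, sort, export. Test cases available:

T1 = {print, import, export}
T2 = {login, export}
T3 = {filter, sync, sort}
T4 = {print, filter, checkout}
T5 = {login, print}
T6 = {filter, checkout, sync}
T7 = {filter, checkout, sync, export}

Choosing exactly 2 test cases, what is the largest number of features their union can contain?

Choosing T1, T3 covers {print, filter, import, sync, sort, export} — 6 features.
No choice of 2 test cases does better; here login, checkout are left uncovered.

6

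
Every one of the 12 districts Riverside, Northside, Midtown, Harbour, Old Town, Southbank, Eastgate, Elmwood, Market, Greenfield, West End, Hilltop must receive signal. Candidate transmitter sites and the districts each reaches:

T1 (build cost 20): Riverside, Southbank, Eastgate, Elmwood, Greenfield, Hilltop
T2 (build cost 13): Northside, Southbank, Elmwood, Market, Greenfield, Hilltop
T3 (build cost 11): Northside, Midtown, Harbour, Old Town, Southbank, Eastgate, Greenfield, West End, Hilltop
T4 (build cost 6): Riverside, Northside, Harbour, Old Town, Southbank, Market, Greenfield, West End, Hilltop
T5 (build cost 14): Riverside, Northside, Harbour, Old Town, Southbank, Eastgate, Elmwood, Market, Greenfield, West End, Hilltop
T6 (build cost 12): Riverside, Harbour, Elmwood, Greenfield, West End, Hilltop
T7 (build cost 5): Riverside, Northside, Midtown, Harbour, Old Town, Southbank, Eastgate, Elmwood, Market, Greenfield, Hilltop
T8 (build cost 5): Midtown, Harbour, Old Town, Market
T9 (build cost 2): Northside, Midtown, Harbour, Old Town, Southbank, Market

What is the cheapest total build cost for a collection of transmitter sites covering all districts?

11

T4, T7 cover every district at build cost 6 + 5 = 11.
Any cover uses at least 2 transmitter sites; among all covering selections none totals below 11.
Greedy by coverage-per-build cost would pick T9, T7, T4 for 13 — worse than the optimum 11.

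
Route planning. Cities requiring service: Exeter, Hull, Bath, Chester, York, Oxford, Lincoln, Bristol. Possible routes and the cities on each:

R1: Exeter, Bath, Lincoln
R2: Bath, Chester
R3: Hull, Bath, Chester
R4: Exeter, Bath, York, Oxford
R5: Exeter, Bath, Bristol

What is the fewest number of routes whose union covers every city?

R1, R3, R4, R5 together cover {Exeter, Hull, Bath, Chester, York, Oxford, Lincoln, Bristol} — every city.
No 3 of the 5 routes cover everything (all 10 triples fall short), so 4 is minimum.

4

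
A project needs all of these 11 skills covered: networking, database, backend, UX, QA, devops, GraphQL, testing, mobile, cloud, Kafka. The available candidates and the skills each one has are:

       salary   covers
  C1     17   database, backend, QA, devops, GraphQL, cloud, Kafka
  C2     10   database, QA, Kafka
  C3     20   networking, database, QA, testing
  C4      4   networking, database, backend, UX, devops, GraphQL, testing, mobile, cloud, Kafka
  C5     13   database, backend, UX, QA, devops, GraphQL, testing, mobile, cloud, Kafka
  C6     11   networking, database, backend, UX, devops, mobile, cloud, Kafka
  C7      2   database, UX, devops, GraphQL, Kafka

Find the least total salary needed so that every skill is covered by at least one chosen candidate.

14

C2, C4 cover every skill at salary 10 + 4 = 14.
Any cover uses at least 2 candidates; among all covering selections none totals below 14.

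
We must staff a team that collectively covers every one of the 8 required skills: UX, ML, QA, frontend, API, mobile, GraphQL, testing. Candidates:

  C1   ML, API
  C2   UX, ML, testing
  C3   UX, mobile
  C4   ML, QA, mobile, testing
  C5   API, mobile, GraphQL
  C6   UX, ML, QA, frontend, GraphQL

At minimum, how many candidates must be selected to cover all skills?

C1, C4, C6 together cover {UX, ML, QA, frontend, API, mobile, GraphQL, testing} — every skill.
No 2 of the 6 candidates cover everything (all 15 pairs fall short), so 3 is minimum.

3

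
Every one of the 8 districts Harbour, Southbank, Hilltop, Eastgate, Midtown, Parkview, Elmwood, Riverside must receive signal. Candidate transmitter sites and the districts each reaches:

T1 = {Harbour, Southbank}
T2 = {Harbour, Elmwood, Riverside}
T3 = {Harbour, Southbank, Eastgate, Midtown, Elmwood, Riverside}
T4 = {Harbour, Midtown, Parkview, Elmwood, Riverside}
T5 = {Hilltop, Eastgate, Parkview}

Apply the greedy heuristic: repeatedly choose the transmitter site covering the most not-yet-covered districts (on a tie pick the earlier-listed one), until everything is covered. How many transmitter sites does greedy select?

2

Pick 1: T3 covers 6 new districts (Harbour, Southbank, Eastgate, Midtown, Elmwood, Riverside).
Pick 2: T5 covers 2 new districts (Hilltop, Parkview).
Greedy uses 2 transmitter sites.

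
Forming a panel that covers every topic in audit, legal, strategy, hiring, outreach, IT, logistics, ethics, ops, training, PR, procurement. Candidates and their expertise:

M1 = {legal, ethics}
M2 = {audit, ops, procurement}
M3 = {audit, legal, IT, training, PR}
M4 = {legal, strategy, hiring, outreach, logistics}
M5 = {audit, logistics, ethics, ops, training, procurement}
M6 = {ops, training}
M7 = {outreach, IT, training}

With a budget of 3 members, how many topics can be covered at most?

Choosing M3, M4, M5 covers {audit, legal, strategy, hiring, outreach, IT, logistics, ethics, ops, training, PR, procurement} — 12 topics.
That is all 12 topics.

12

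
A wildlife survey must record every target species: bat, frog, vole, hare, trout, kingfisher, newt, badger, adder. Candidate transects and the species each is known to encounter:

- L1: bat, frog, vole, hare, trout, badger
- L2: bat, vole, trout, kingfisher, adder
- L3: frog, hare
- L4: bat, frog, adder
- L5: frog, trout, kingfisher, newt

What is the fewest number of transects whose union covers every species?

3

L1, L2, L5 together cover {bat, frog, vole, hare, trout, kingfisher, newt, badger, adder} — every species.
No 2 of the 5 transects cover everything (all 10 pairs fall short), so 3 is minimum.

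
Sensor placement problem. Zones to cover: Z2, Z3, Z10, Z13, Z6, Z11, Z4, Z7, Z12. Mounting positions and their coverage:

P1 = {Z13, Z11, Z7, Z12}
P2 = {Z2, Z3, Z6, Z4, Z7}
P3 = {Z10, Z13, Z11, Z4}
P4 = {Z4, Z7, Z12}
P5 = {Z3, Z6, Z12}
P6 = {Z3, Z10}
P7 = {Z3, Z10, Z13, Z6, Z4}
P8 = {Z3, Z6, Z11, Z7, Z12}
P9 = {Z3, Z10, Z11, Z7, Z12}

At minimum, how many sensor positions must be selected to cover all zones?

P1, P2, P3 together cover {Z2, Z3, Z10, Z13, Z6, Z11, Z4, Z7, Z12} — every zone.
No 2 of the 9 sensor positions cover everything (all 36 pairs fall short), so 3 is minimum.

3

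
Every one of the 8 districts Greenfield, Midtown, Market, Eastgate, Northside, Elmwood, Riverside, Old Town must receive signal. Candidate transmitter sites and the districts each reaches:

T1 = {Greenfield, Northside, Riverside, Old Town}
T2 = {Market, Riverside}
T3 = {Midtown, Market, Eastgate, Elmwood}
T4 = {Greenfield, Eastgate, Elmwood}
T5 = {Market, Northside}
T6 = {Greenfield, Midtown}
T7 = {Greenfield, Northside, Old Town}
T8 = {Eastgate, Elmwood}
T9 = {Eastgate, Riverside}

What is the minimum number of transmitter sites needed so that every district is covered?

2

T1, T3 together cover {Greenfield, Midtown, Market, Eastgate, Northside, Elmwood, Riverside, Old Town} — every district.
No single transmitter site contains all 8 districts, so 2 is optimal.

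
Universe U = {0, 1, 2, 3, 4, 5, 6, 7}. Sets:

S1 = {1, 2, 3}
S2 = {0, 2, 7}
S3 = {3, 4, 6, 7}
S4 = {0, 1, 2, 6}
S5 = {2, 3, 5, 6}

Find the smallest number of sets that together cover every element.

3

S3, S4, S5 together cover {0, 1, 2, 3, 4, 5, 6, 7} — every element.
No 2 of the 5 sets cover everything (all 10 pairs fall short), so 3 is minimum.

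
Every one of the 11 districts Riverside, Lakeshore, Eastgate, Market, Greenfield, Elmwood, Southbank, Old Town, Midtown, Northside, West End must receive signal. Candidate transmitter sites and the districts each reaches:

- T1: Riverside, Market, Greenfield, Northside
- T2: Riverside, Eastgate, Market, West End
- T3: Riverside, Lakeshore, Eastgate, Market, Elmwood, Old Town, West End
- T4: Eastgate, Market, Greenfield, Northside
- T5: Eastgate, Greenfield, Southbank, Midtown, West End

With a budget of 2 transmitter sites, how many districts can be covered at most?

Choosing T3, T5 covers {Riverside, Lakeshore, Eastgate, Market, Greenfield, Elmwood, Southbank, Old Town, Midtown, West End} — 10 districts.
No choice of 2 transmitter sites does better; here Northside is left uncovered.

10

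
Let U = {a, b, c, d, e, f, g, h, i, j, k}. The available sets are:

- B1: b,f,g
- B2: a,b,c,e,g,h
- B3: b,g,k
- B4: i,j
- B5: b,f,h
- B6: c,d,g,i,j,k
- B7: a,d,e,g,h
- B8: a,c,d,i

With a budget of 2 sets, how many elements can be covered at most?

10

Choosing B2, B6 covers {a, b, c, d, e, g, h, i, j, k} — 10 elements.
No choice of 2 sets does better; here f is left uncovered.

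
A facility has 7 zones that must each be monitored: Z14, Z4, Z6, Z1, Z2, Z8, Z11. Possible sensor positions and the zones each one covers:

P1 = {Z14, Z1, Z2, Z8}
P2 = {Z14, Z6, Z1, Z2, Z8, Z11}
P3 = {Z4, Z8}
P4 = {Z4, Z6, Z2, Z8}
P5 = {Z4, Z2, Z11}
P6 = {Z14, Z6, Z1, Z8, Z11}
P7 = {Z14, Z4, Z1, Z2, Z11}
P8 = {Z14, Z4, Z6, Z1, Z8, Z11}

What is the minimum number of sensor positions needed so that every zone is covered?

2

P1, P8 together cover {Z14, Z4, Z6, Z1, Z2, Z8, Z11} — every zone.
No single sensor position contains all 7 zones, so 2 is optimal.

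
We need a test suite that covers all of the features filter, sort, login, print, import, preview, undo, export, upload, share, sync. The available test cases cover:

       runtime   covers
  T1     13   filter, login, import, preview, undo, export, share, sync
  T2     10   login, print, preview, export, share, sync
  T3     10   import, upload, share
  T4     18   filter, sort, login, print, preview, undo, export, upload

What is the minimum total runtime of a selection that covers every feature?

T1, T4 cover every feature at runtime 13 + 18 = 31.
Any cover uses at least 2 test cases; among all covering selections none totals below 31.

31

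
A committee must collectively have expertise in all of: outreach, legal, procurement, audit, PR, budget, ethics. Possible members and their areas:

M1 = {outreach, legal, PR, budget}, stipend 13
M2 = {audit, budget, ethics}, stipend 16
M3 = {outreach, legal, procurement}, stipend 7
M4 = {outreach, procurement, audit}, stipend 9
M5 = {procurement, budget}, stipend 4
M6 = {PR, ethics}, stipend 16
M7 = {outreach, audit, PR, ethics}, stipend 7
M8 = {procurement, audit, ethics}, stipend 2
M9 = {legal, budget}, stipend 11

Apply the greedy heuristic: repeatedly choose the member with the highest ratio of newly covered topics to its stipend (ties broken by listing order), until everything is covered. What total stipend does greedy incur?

15

Pick 1: M8 adds 3 new (procurement, audit, ethics) at stipend 2 (ratio 3/2).
Pick 2: M1 adds 4 new (outreach, legal, PR, budget) at stipend 13 (ratio 4/13).
Greedy total stipend: 2 + 13 = 15.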